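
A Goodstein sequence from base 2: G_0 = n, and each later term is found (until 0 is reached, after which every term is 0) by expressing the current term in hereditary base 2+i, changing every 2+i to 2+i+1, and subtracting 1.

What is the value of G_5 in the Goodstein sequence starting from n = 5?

step 0: 5 = 2^2 + 1; sub 3 for 2: 3^3 + 1; = 28; G_1 = 28−1 = 27
step 1: 27 = 3^3; sub 4 for 3: 4^4; = 256; G_2 = 256−1 = 255
step 2: 255 = 3·4^3 + 3·4^2 + 3·4 + 3; sub 5 for 4: 3·5^3 + 3·5^2 + 3·5 + 3; = 468; G_3 = 468−1 = 467
step 3: 467 = 3·5^3 + 3·5^2 + 3·5 + 2; sub 6 for 5: 3·6^3 + 3·6^2 + 3·6 + 2; = 776; G_4 = 776−1 = 775
step 4: 775 = 3·6^3 + 3·6^2 + 3·6 + 1; sub 7 for 6: 3·7^3 + 3·7^2 + 3·7 + 1; = 1198; G_5 = 1198−1 = 1197
step 5: 1197 = 3·7^3 + 3·7^2 + 3·7; sub 8 for 7: 3·8^3 + 3·8^2 + 3·8; = 1752; G_6 = 1752−1 = 1751

1197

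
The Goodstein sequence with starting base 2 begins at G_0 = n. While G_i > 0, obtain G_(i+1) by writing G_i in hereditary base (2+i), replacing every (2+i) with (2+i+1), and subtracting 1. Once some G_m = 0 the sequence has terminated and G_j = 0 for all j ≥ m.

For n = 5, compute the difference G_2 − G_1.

i=0: 5 = 2^2 + 1 (b=2); 2→3: 3^3 + 1 = 28; 28−1 = 27
i=1: 27 = 3^3 (b=3); 3→4: 4^4 = 256; 256−1 = 255

228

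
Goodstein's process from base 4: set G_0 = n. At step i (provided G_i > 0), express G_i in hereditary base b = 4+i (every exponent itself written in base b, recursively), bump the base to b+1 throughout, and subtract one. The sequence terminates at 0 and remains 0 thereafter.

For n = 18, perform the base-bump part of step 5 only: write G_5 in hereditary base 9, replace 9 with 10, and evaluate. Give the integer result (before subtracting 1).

64

18 —HB4→ 4^2 + 2 —bump→ 5^2 + 2 = 27 —(−1)→ 26
26 —HB5→ 5^2 + 1 —bump→ 6^2 + 1 = 37 —(−1)→ 36
36 —HB6→ 6^2 —bump→ 7^2 = 49 —(−1)→ 48
48 —HB7→ 6·7 + 6 —bump→ 6·8 + 6 = 54 —(−1)→ 53
53 —HB8→ 6·8 + 5 —bump→ 6·9 + 5 = 59 —(−1)→ 58
58 —HB9→ 6·9 + 4 —bump→ 6·10 + 4 = 64 —(−1)→ 63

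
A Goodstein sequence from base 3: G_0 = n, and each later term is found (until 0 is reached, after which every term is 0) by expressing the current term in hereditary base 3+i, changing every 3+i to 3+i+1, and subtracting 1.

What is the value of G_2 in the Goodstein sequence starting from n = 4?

4

i=0: 4 = 3 + 1 (b=3); 3→4: 4 + 1 = 5; 5−1 = 4
i=1: 4 = 4 (b=4); 4→5: 5 = 5; 5−1 = 4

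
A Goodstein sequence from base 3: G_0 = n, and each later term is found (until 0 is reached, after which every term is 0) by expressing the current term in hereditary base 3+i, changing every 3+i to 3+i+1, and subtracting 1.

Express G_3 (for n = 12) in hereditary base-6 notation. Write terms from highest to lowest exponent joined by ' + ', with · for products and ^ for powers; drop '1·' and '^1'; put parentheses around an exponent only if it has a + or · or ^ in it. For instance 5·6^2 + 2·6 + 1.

6^2 + 1

[0] 12 ≡ 3^2 + 3 (base 3). Lift 4: 20. −1: 19.
[1] 19 ≡ 4^2 + 3 (base 4). Lift 5: 28. −1: 27.
[2] 27 ≡ 5^2 + 2 (base 5). Lift 6: 38. −1: 37.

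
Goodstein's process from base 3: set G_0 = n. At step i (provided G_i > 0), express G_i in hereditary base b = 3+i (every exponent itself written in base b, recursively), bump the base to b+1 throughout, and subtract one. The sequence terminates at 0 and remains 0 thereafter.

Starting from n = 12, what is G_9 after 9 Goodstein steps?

87

(0) 12|_3 = 3^2 + 3 ↦ 4^2 + 4|_4 = 20 ⇒ 19
(1) 19|_4 = 4^2 + 3 ↦ 5^2 + 3|_5 = 28 ⇒ 27
(2) 27|_5 = 5^2 + 2 ↦ 6^2 + 2|_6 = 38 ⇒ 37
(3) 37|_6 = 6^2 + 1 ↦ 7^2 + 1|_7 = 50 ⇒ 49
(4) 49|_7 = 7^2 ↦ 8^2|_8 = 64 ⇒ 63
(5) 63|_8 = 7·8 + 7 ↦ 7·9 + 7|_9 = 70 ⇒ 69
(6) 69|_9 = 7·9 + 6 ↦ 7·10 + 6|_10 = 76 ⇒ 75
(7) 75|_10 = 7·10 + 5 ↦ 7·11 + 5|_11 = 82 ⇒ 81
(8) 81|_11 = 7·11 + 4 ↦ 7·12 + 4|_12 = 88 ⇒ 87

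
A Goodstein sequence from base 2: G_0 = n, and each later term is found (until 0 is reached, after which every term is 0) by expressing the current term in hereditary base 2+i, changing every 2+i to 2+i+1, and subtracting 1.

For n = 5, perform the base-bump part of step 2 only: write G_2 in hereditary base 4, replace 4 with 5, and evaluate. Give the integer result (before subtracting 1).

G_0 = 5. HB_2(5) = 2^2 + 1. Bump = 28. G_1 = 27.
G_1 = 27. HB_3(27) = 3^3. Bump = 256. G_2 = 255.
G_2 = 255. HB_4(255) = 3·4^3 + 3·4^2 + 3·4 + 3. Bump = 468. G_3 = 467.

468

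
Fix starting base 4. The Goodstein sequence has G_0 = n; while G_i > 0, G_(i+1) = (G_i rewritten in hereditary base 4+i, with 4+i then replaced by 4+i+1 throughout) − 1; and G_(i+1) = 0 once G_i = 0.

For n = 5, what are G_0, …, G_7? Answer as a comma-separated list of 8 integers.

5, 5, 5, 4, 3, 2, 1, 0

5 —HB4→ 4 + 1 —bump→ 5 + 1 = 6 —(−1)→ 5
5 —HB5→ 5 —bump→ 6 = 6 —(−1)→ 5
5 —HB6→ 5 —bump→ 5 = 5 —(−1)→ 4
4 —HB7→ 4 —bump→ 4 = 4 —(−1)→ 3
3 —HB8→ 3 —bump→ 3 = 3 —(−1)→ 2
2 —HB9→ 2 —bump→ 2 = 2 —(−1)→ 1
1 —HB10→ 1 —bump→ 1 = 1 —(−1)→ 0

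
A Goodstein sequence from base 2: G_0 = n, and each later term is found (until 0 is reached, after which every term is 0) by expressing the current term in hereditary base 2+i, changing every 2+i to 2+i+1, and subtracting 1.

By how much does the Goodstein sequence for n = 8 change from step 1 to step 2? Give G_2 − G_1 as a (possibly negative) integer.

8 —HB2→ 2^(2 + 1) —bump→ 3^(3 + 1) = 81 —(−1)→ 80
80 —HB3→ 2·3^3 + 2·3^2 + 2·3 + 2 —bump→ 2·4^4 + 2·4^2 + 2·4 + 2 = 554 —(−1)→ 553

473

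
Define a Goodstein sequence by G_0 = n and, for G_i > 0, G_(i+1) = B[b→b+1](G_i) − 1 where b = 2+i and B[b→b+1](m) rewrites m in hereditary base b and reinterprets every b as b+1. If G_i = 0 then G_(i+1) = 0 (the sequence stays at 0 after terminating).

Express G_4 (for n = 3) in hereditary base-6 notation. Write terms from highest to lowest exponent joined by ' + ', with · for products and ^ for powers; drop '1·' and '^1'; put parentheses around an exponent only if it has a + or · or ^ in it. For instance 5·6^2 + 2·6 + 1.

i=0: 3 = 2 + 1 (b=2); 2→3: 3 + 1 = 4; 4−1 = 3
i=1: 3 = 3 (b=3); 3→4: 4 = 4; 4−1 = 3
i=2: 3 = 3 (b=4); 4→5: 3 = 3; 3−1 = 2
i=3: 2 = 2 (b=5); 5→6: 2 = 2; 2−1 = 1
i=4: 1 = 1 (b=6); 6→7: 1 = 1; 1−1 = 0

1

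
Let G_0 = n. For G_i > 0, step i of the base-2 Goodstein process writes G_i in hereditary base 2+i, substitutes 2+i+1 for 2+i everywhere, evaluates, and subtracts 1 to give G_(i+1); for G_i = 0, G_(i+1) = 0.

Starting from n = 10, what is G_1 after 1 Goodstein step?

10 —HB2→ 2^(2 + 1) + 2 —bump→ 3^(3 + 1) + 3 = 84 —(−1)→ 83
83 —HB3→ 3^(3 + 1) + 2 —bump→ 4^(4 + 1) + 2 = 1026 —(−1)→ 1025

83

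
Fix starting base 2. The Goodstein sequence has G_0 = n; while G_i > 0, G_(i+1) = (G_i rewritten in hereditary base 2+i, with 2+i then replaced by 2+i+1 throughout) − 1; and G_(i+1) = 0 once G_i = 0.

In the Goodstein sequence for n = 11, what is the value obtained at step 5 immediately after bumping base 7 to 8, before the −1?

134217728

[0] 11 ≡ 2^(2 + 1) + 2 + 1 (base 2). Lift 3: 85. −1: 84.
[1] 84 ≡ 3^(3 + 1) + 3 (base 3). Lift 4: 1028. −1: 1027.
[2] 1027 ≡ 4^(4 + 1) + 3 (base 4). Lift 5: 15628. −1: 15627.
[3] 15627 ≡ 5^(5 + 1) + 2 (base 5). Lift 6: 279938. −1: 279937.
[4] 279937 ≡ 6^(6 + 1) + 1 (base 6). Lift 7: 5764802. −1: 5764801.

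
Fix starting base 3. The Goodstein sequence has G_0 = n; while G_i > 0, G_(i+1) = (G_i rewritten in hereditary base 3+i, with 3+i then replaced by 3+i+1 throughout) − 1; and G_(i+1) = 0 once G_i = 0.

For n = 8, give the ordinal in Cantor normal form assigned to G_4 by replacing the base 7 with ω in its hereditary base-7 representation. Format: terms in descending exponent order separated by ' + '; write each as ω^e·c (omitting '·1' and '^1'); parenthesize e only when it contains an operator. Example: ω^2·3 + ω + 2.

ω + 4

8 —HB3→ 2·3 + 2 —bump→ 2·4 + 2 = 10 —(−1)→ 9
9 —HB4→ 2·4 + 1 —bump→ 2·5 + 1 = 11 —(−1)→ 10
10 —HB5→ 2·5 —bump→ 2·6 = 12 —(−1)→ 11
11 —HB6→ 6 + 5 —bump→ 7 + 5 = 12 —(−1)→ 11
11 —HB7→ 7 + 4 —bump→ 8 + 4 = 12 —(−1)→ 11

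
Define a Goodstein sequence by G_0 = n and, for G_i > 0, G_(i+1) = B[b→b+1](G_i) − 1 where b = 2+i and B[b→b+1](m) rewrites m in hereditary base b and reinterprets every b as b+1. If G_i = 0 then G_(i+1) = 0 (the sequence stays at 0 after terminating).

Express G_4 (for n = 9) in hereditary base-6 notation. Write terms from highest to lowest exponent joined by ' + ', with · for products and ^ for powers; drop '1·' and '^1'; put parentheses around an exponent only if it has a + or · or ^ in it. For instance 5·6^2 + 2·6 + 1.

3·6^6 + 3·6^3 + 3·6^2 + 3·6 + 1

G_0 = 9. HB_2(9) = 2^(2 + 1) + 1. Bump = 82. G_1 = 81.
G_1 = 81. HB_3(81) = 3^(3 + 1). Bump = 1024. G_2 = 1023.
G_2 = 1023. HB_4(1023) = 3·4^4 + 3·4^3 + 3·4^2 + 3·4 + 3. Bump = 9843. G_3 = 9842.
G_3 = 9842. HB_5(9842) = 3·5^5 + 3·5^3 + 3·5^2 + 3·5 + 2. Bump = 140744. G_4 = 140743.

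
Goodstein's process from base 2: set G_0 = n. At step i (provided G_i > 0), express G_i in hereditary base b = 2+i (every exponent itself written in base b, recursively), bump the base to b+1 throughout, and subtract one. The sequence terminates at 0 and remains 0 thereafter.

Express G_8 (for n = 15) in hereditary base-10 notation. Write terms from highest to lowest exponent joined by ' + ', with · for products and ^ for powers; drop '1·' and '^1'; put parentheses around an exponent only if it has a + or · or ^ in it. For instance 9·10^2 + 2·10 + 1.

G_0=15  [base 2] 2^(2 + 1) + 2^2 + 2 + 1  →[2↦3]→  3^(3 + 1) + 3^3 + 3 + 1 = 112  −1 ⇒ G_1=111
G_1=111  [base 3] 3^(3 + 1) + 3^3 + 3  →[3↦4]→  4^(4 + 1) + 4^4 + 4 = 1284  −1 ⇒ G_2=1283
G_2=1283  [base 4] 4^(4 + 1) + 4^4 + 3  →[4↦5]→  5^(5 + 1) + 5^5 + 3 = 18753  −1 ⇒ G_3=18752
G_3=18752  [base 5] 5^(5 + 1) + 5^5 + 2  →[5↦6]→  6^(6 + 1) + 6^6 + 2 = 326594  −1 ⇒ G_4=326593
G_4=326593  [base 6] 6^(6 + 1) + 6^6 + 1  →[6↦7]→  7^(7 + 1) + 7^7 + 1 = 6588345  −1 ⇒ G_5=6588344
G_5=6588344  [base 7] 7^(7 + 1) + 7^7  →[7↦8]→  8^(8 + 1) + 8^8 = 150994944  −1 ⇒ G_6=150994943
G_6=150994943  [base 8] 8^(8 + 1) + 7·8^7 + 7·8^6 + 7·8^5 + 7·8^4 + 7·8^3 + 7·8^2 + 7·8 + 7  →[8↦9]→  9^(9 + 1) + 7·9^7 + 7·9^6 + 7·9^5 + 7·9^4 + 7·9^3 + 7·9^2 + 7·9 + 7 = 3524450281  −1 ⇒ G_7=3524450280
G_7=3524450280  [base 9] 9^(9 + 1) + 7·9^7 + 7·9^6 + 7·9^5 + 7·9^4 + 7·9^3 + 7·9^2 + 7·9 + 6  →[9↦10]→  10^(10 + 1) + 7·10^7 + 7·10^6 + 7·10^5 + 7·10^4 + 7·10^3 + 7·10^2 + 7·10 + 6 = 100077777776  −1 ⇒ G_8=100077777775

10^(10 + 1) + 7·10^7 + 7·10^6 + 7·10^5 + 7·10^4 + 7·10^3 + 7·10^2 + 7·10 + 5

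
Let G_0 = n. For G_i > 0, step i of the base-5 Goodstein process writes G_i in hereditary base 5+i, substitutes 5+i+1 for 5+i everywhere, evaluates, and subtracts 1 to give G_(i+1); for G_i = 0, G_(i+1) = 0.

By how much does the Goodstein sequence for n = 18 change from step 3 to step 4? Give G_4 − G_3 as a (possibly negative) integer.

G_0 = 18. HB_5(18) = 3·5 + 3. Bump = 21. G_1 = 20.
G_1 = 20. HB_6(20) = 3·6 + 2. Bump = 23. G_2 = 22.
G_2 = 22. HB_7(22) = 3·7 + 1. Bump = 25. G_3 = 24.
G_3 = 24. HB_8(24) = 3·8. Bump = 27. G_4 = 26.

2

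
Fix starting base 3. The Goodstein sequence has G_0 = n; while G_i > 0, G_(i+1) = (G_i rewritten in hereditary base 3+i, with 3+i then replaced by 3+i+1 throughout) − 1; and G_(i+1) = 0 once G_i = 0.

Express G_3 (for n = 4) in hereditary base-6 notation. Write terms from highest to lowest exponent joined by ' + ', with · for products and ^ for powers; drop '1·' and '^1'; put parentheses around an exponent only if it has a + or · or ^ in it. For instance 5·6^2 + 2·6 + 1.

3

4 —HB3→ 3 + 1 —bump→ 4 + 1 = 5 —(−1)→ 4
4 —HB4→ 4 —bump→ 5 = 5 —(−1)→ 4
4 —HB5→ 4 —bump→ 4 = 4 —(−1)→ 3
3 —HB6→ 3 —bump→ 3 = 3 —(−1)→ 2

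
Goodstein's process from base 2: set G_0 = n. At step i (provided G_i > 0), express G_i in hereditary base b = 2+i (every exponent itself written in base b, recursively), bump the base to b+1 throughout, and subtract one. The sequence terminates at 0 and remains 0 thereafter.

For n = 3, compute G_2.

3

3 —HB2→ 2 + 1 —bump→ 3 + 1 = 4 —(−1)→ 3
3 —HB3→ 3 —bump→ 4 = 4 —(−1)→ 3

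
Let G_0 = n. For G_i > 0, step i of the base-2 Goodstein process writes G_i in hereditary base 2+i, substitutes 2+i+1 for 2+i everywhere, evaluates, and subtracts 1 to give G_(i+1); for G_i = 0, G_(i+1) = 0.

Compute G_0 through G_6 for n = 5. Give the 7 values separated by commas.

5, 27, 255, 467, 775, 1197, 1751

[0] 5 ≡ 2^2 + 1 (base 2). Lift 3: 28. −1: 27.
[1] 27 ≡ 3^3 (base 3). Lift 4: 256. −1: 255.
[2] 255 ≡ 3·4^3 + 3·4^2 + 3·4 + 3 (base 4). Lift 5: 468. −1: 467.
[3] 467 ≡ 3·5^3 + 3·5^2 + 3·5 + 2 (base 5). Lift 6: 776. −1: 775.
[4] 775 ≡ 3·6^3 + 3·6^2 + 3·6 + 1 (base 6). Lift 7: 1198. −1: 1197.
[5] 1197 ≡ 3·7^3 + 3·7^2 + 3·7 (base 7). Lift 8: 1752. −1: 1751.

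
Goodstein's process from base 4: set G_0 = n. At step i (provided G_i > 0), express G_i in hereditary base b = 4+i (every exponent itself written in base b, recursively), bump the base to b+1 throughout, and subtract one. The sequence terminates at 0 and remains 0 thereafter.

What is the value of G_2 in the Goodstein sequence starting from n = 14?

18

base 4: 14 = 3·4 + 2; at 5: 3·5 + 2 = 17; next = 16
base 5: 16 = 3·5 + 1; at 6: 3·6 + 1 = 19; next = 18
base 6: 18 = 3·6; at 7: 3·7 = 21; next = 20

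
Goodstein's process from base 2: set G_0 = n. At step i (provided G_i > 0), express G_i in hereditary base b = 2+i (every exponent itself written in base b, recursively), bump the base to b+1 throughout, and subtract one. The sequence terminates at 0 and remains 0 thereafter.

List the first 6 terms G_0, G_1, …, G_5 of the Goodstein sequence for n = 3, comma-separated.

i=0: 3 = 2 + 1 (b=2); 2→3: 3 + 1 = 4; 4−1 = 3
i=1: 3 = 3 (b=3); 3→4: 4 = 4; 4−1 = 3
i=2: 3 = 3 (b=4); 4→5: 3 = 3; 3−1 = 2
i=3: 2 = 2 (b=5); 5→6: 2 = 2; 2−1 = 1
i=4: 1 = 1 (b=6); 6→7: 1 = 1; 1−1 = 0

3, 3, 3, 2, 1, 0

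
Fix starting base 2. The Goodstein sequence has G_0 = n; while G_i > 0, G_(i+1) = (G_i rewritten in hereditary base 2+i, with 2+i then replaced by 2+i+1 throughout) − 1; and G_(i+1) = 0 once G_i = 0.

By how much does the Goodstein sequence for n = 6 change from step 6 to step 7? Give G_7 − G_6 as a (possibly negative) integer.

144904

base 2: 6 = 2^2 + 2; at 3: 3^3 + 3 = 30; next = 29
base 3: 29 = 3^3 + 2; at 4: 4^4 + 2 = 258; next = 257
base 4: 257 = 4^4 + 1; at 5: 5^5 + 1 = 3126; next = 3125
base 5: 3125 = 5^5; at 6: 6^6 = 46656; next = 46655
base 6: 46655 = 5·6^5 + 5·6^4 + 5·6^3 + 5·6^2 + 5·6 + 5; at 7: 5·7^5 + 5·7^4 + 5·7^3 + 5·7^2 + 5·7 + 5 = 98040; next = 98039
base 7: 98039 = 5·7^5 + 5·7^4 + 5·7^3 + 5·7^2 + 5·7 + 4; at 8: 5·8^5 + 5·8^4 + 5·8^3 + 5·8^2 + 5·8 + 4 = 187244; next = 187243
base 8: 187243 = 5·8^5 + 5·8^4 + 5·8^3 + 5·8^2 + 5·8 + 3; at 9: 5·9^5 + 5·9^4 + 5·9^3 + 5·9^2 + 5·9 + 3 = 332148; next = 332147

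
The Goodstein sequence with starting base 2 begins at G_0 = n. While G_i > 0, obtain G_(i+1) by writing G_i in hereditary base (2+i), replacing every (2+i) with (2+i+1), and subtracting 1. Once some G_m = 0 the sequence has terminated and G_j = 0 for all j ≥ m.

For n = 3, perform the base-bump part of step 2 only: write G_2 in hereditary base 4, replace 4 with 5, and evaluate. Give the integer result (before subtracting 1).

3

step 0: 3 = 2 + 1; sub 3 for 2: 3 + 1; = 4; G_1 = 4−1 = 3
step 1: 3 = 3; sub 4 for 3: 4; = 4; G_2 = 4−1 = 3
step 2: 3 = 3; sub 5 for 4: 3; = 3; G_3 = 3−1 = 2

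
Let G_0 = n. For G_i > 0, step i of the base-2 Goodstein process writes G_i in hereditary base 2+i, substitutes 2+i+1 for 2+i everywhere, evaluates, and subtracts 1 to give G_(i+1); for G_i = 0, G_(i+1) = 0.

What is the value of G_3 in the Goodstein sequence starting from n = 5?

467

i=0: 5 = 2^2 + 1 (b=2); 2→3: 3^3 + 1 = 28; 28−1 = 27
i=1: 27 = 3^3 (b=3); 3→4: 4^4 = 256; 256−1 = 255
i=2: 255 = 3·4^3 + 3·4^2 + 3·4 + 3 (b=4); 4→5: 3·5^3 + 3·5^2 + 3·5 + 3 = 468; 468−1 = 467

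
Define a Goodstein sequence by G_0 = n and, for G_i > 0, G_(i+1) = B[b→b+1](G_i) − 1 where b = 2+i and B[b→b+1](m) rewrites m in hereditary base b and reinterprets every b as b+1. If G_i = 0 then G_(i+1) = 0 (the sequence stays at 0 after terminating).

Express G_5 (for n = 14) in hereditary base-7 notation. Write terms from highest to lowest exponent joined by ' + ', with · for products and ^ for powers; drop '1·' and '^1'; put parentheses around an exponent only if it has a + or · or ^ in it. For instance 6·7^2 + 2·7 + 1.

step 0: 14 = 2^(2 + 1) + 2^2 + 2; sub 3 for 2: 3^(3 + 1) + 3^3 + 3; = 111; G_1 = 111−1 = 110
step 1: 110 = 3^(3 + 1) + 3^3 + 2; sub 4 for 3: 4^(4 + 1) + 4^4 + 2; = 1282; G_2 = 1282−1 = 1281
step 2: 1281 = 4^(4 + 1) + 4^4 + 1; sub 5 for 4: 5^(5 + 1) + 5^5 + 1; = 18751; G_3 = 18751−1 = 18750
step 3: 18750 = 5^(5 + 1) + 5^5; sub 6 for 5: 6^(6 + 1) + 6^6; = 326592; G_4 = 326592−1 = 326591
step 4: 326591 = 6^(6 + 1) + 5·6^5 + 5·6^4 + 5·6^3 + 5·6^2 + 5·6 + 5; sub 7 for 6: 7^(7 + 1) + 5·7^5 + 5·7^4 + 5·7^3 + 5·7^2 + 5·7 + 5; = 5862841; G_5 = 5862841−1 = 5862840
step 5: 5862840 = 7^(7 + 1) + 5·7^5 + 5·7^4 + 5·7^3 + 5·7^2 + 5·7 + 4; sub 8 for 7: 8^(8 + 1) + 5·8^5 + 5·8^4 + 5·8^3 + 5·8^2 + 5·8 + 4; = 134404972; G_6 = 134404972−1 = 134404971

7^(7 + 1) + 5·7^5 + 5·7^4 + 5·7^3 + 5·7^2 + 5·7 + 4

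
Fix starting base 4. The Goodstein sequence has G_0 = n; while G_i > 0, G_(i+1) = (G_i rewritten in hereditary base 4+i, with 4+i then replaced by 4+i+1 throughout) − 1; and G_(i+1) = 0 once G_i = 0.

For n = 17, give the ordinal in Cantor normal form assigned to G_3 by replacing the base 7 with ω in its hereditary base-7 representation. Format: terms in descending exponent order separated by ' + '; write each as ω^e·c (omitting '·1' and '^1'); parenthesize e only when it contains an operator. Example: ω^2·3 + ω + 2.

ω·5 + 4

i=0: 17 = 4^2 + 1 (b=4); 4→5: 5^2 + 1 = 26; 26−1 = 25
i=1: 25 = 5^2 (b=5); 5→6: 6^2 = 36; 36−1 = 35
i=2: 35 = 5·6 + 5 (b=6); 6→7: 5·7 + 5 = 40; 40−1 = 39
i=3: 39 = 5·7 + 4 (b=7); 7→8: 5·8 + 4 = 44; 44−1 = 43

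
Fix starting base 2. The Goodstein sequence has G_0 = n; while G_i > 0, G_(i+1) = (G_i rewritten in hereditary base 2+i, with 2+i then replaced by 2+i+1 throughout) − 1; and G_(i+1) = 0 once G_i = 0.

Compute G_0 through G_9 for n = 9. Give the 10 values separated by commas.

9, 81, 1023, 9842, 140743, 2471826, 50333399, 1162263921, 30000003325, 855935016215

G_0 = 9. HB_2(9) = 2^(2 + 1) + 1. Bump = 82. G_1 = 81.
G_1 = 81. HB_3(81) = 3^(3 + 1). Bump = 1024. G_2 = 1023.
G_2 = 1023. HB_4(1023) = 3·4^4 + 3·4^3 + 3·4^2 + 3·4 + 3. Bump = 9843. G_3 = 9842.
G_3 = 9842. HB_5(9842) = 3·5^5 + 3·5^3 + 3·5^2 + 3·5 + 2. Bump = 140744. G_4 = 140743.
G_4 = 140743. HB_6(140743) = 3·6^6 + 3·6^3 + 3·6^2 + 3·6 + 1. Bump = 2471827. G_5 = 2471826.
G_5 = 2471826. HB_7(2471826) = 3·7^7 + 3·7^3 + 3·7^2 + 3·7. Bump = 50333400. G_6 = 50333399.
G_6 = 50333399. HB_8(50333399) = 3·8^8 + 3·8^3 + 3·8^2 + 2·8 + 7. Bump = 1162263922. G_7 = 1162263921.
G_7 = 1162263921. HB_9(1162263921) = 3·9^9 + 3·9^3 + 3·9^2 + 2·9 + 6. Bump = 30000003326. G_8 = 30000003325.
G_8 = 30000003325. HB_10(30000003325) = 3·10^10 + 3·10^3 + 3·10^2 + 2·10 + 5. Bump = 855935016216. G_9 = 855935016215.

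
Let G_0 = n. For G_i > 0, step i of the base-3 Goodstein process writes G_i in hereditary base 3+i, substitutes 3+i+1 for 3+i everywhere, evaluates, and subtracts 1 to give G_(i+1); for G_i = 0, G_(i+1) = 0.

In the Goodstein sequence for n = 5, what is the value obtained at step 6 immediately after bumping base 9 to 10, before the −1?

2

5 —HB3→ 3 + 2 —bump→ 4 + 2 = 6 —(−1)→ 5
5 —HB4→ 4 + 1 —bump→ 5 + 1 = 6 —(−1)→ 5
5 —HB5→ 5 —bump→ 6 = 6 —(−1)→ 5
5 —HB6→ 5 —bump→ 5 = 5 —(−1)→ 4
4 —HB7→ 4 —bump→ 4 = 4 —(−1)→ 3
3 —HB8→ 3 —bump→ 3 = 3 —(−1)→ 2
2 —HB9→ 2 —bump→ 2 = 2 —(−1)→ 1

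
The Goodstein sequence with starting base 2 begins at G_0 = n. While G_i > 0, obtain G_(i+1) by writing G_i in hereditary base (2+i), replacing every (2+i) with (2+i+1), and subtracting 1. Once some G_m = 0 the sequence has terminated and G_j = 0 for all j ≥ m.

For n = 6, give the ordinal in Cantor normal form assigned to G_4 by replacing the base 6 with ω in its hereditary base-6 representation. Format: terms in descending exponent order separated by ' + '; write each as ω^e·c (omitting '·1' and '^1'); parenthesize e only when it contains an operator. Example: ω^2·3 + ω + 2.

base 2: 6 = 2^2 + 2; at 3: 3^3 + 3 = 30; next = 29
base 3: 29 = 3^3 + 2; at 4: 4^4 + 2 = 258; next = 257
base 4: 257 = 4^4 + 1; at 5: 5^5 + 1 = 3126; next = 3125
base 5: 3125 = 5^5; at 6: 6^6 = 46656; next = 46655

ω^5·5 + ω^4·5 + ω^3·5 + ω^2·5 + ω·5 + 5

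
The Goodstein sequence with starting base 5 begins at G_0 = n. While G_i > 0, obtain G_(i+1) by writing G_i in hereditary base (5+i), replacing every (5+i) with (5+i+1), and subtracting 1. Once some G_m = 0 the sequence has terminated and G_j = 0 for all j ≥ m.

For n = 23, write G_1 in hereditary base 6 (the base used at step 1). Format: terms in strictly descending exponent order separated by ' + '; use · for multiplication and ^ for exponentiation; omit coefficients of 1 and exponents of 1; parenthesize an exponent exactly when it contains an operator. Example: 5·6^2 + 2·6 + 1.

4·6 + 2

[0] 23 ≡ 4·5 + 3 (base 5). Lift 6: 27. −1: 26.
[1] 26 ≡ 4·6 + 2 (base 6). Lift 7: 30. −1: 29.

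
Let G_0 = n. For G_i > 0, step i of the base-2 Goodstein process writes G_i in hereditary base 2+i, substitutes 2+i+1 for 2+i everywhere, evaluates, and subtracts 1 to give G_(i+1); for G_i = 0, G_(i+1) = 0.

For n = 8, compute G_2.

553

base 2: 8 = 2^(2 + 1); at 3: 3^(3 + 1) = 81; next = 80
base 3: 80 = 2·3^3 + 2·3^2 + 2·3 + 2; at 4: 2·4^4 + 2·4^2 + 2·4 + 2 = 554; next = 553
base 4: 553 = 2·4^4 + 2·4^2 + 2·4 + 1; at 5: 2·5^5 + 2·5^2 + 2·5 + 1 = 6311; next = 6310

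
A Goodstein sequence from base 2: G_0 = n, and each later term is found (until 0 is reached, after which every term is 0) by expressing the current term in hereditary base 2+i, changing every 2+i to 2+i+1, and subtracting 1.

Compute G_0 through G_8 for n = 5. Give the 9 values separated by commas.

5, 27, 255, 467, 775, 1197, 1751, 2454, 3325

(0) 5|_2 = 2^2 + 1 ↦ 3^3 + 1|_3 = 28 ⇒ 27
(1) 27|_3 = 3^3 ↦ 4^4|_4 = 256 ⇒ 255
(2) 255|_4 = 3·4^3 + 3·4^2 + 3·4 + 3 ↦ 3·5^3 + 3·5^2 + 3·5 + 3|_5 = 468 ⇒ 467
(3) 467|_5 = 3·5^3 + 3·5^2 + 3·5 + 2 ↦ 3·6^3 + 3·6^2 + 3·6 + 2|_6 = 776 ⇒ 775
(4) 775|_6 = 3·6^3 + 3·6^2 + 3·6 + 1 ↦ 3·7^3 + 3·7^2 + 3·7 + 1|_7 = 1198 ⇒ 1197
(5) 1197|_7 = 3·7^3 + 3·7^2 + 3·7 ↦ 3·8^3 + 3·8^2 + 3·8|_8 = 1752 ⇒ 1751
(6) 1751|_8 = 3·8^3 + 3·8^2 + 2·8 + 7 ↦ 3·9^3 + 3·9^2 + 2·9 + 7|_9 = 2455 ⇒ 2454
(7) 2454|_9 = 3·9^3 + 3·9^2 + 2·9 + 6 ↦ 3·10^3 + 3·10^2 + 2·10 + 6|_10 = 3326 ⇒ 3325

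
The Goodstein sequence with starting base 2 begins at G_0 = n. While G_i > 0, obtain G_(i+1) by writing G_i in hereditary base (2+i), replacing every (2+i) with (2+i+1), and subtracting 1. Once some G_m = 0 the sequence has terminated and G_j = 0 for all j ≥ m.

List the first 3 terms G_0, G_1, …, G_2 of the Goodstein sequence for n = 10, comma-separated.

10, 83, 1025

[0] 10 ≡ 2^(2 + 1) + 2 (base 2). Lift 3: 84. −1: 83.
[1] 83 ≡ 3^(3 + 1) + 2 (base 3). Lift 4: 1026. −1: 1025.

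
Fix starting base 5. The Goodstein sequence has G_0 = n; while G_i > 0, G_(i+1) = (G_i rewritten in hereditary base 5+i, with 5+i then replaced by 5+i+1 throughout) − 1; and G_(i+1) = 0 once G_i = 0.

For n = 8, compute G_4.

step 0: 8 = 5 + 3; sub 6 for 5: 6 + 3; = 9; G_1 = 9−1 = 8
step 1: 8 = 6 + 2; sub 7 for 6: 7 + 2; = 9; G_2 = 9−1 = 8
step 2: 8 = 7 + 1; sub 8 for 7: 8 + 1; = 9; G_3 = 9−1 = 8
step 3: 8 = 8; sub 9 for 8: 9; = 9; G_4 = 9−1 = 8
step 4: 8 = 8; sub 10 for 9: 8; = 8; G_5 = 8−1 = 7

8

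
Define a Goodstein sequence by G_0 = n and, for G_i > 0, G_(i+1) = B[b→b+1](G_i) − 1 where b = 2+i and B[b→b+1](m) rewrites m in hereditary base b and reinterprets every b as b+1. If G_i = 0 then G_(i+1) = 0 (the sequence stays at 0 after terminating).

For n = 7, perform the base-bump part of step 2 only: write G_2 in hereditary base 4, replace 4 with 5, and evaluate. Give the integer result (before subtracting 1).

3128

i=0: 7 = 2^2 + 2 + 1 (b=2); 2→3: 3^3 + 3 + 1 = 31; 31−1 = 30
i=1: 30 = 3^3 + 3 (b=3); 3→4: 4^4 + 4 = 260; 260−1 = 259
i=2: 259 = 4^4 + 3 (b=4); 4→5: 5^5 + 3 = 3128; 3128−1 = 3127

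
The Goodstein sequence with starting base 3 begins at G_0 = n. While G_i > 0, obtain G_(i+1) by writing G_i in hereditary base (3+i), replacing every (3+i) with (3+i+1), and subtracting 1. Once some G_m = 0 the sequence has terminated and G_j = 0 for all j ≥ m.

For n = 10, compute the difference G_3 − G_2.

i=0: 10 = 3^2 + 1 (b=3); 3→4: 4^2 + 1 = 17; 17−1 = 16
i=1: 16 = 4^2 (b=4); 4→5: 5^2 = 25; 25−1 = 24
i=2: 24 = 4·5 + 4 (b=5); 5→6: 4·6 + 4 = 28; 28−1 = 27

3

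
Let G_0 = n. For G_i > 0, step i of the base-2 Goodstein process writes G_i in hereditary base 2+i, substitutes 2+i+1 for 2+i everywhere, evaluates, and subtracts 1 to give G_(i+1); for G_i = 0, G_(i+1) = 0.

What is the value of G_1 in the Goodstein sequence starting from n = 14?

110

G_0=14  [base 2] 2^(2 + 1) + 2^2 + 2  →[2↦3]→  3^(3 + 1) + 3^3 + 3 = 111  −1 ⇒ G_1=110
G_1=110  [base 3] 3^(3 + 1) + 3^3 + 2  →[3↦4]→  4^(4 + 1) + 4^4 + 2 = 1282  −1 ⇒ G_2=1281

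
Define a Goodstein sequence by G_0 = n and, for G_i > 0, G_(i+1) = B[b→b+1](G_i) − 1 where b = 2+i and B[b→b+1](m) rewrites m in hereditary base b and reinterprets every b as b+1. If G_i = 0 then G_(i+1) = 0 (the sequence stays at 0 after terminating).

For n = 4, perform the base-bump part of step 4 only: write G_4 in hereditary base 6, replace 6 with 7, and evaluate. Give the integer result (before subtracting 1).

110

4 —HB2→ 2^2 —bump→ 3^3 = 27 —(−1)→ 26
26 —HB3→ 2·3^2 + 2·3 + 2 —bump→ 2·4^2 + 2·4 + 2 = 42 —(−1)→ 41
41 —HB4→ 2·4^2 + 2·4 + 1 —bump→ 2·5^2 + 2·5 + 1 = 61 —(−1)→ 60
60 —HB5→ 2·5^2 + 2·5 —bump→ 2·6^2 + 2·6 = 84 —(−1)→ 83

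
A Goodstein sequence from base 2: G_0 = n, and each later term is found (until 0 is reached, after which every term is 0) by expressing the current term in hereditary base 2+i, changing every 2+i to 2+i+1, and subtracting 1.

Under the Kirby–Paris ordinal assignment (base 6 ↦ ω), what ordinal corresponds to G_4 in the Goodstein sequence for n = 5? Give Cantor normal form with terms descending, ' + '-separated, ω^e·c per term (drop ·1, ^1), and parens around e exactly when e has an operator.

step 0: 5 = 2^2 + 1; sub 3 for 2: 3^3 + 1; = 28; G_1 = 28−1 = 27
step 1: 27 = 3^3; sub 4 for 3: 4^4; = 256; G_2 = 256−1 = 255
step 2: 255 = 3·4^3 + 3·4^2 + 3·4 + 3; sub 5 for 4: 3·5^3 + 3·5^2 + 3·5 + 3; = 468; G_3 = 468−1 = 467
step 3: 467 = 3·5^3 + 3·5^2 + 3·5 + 2; sub 6 for 5: 3·6^3 + 3·6^2 + 3·6 + 2; = 776; G_4 = 776−1 = 775

ω^3·3 + ω^2·3 + ω·3 + 1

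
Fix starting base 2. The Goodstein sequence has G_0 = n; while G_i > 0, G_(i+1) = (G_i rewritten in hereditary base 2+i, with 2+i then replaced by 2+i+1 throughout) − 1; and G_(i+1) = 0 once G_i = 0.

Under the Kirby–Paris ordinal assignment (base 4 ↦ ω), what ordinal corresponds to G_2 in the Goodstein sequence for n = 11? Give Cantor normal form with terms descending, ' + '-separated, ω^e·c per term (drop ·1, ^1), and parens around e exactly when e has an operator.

[0] 11 ≡ 2^(2 + 1) + 2 + 1 (base 2). Lift 3: 85. −1: 84.
[1] 84 ≡ 3^(3 + 1) + 3 (base 3). Lift 4: 1028. −1: 1027.

ω^(ω + 1) + 3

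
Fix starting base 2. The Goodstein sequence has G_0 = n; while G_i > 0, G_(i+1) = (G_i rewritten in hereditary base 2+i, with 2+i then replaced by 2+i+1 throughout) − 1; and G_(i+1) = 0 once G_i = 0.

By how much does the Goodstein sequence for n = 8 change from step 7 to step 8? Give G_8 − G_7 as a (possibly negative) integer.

i=0: 8 = 2^(2 + 1) (b=2); 2→3: 3^(3 + 1) = 81; 81−1 = 80
i=1: 80 = 2·3^3 + 2·3^2 + 2·3 + 2 (b=3); 3→4: 2·4^4 + 2·4^2 + 2·4 + 2 = 554; 554−1 = 553
i=2: 553 = 2·4^4 + 2·4^2 + 2·4 + 1 (b=4); 4→5: 2·5^5 + 2·5^2 + 2·5 + 1 = 6311; 6311−1 = 6310
i=3: 6310 = 2·5^5 + 2·5^2 + 2·5 (b=5); 5→6: 2·6^6 + 2·6^2 + 2·6 = 93396; 93396−1 = 93395
i=4: 93395 = 2·6^6 + 2·6^2 + 6 + 5 (b=6); 6→7: 2·7^7 + 2·7^2 + 7 + 5 = 1647196; 1647196−1 = 1647195
i=5: 1647195 = 2·7^7 + 2·7^2 + 7 + 4 (b=7); 7→8: 2·8^8 + 2·8^2 + 8 + 4 = 33554572; 33554572−1 = 33554571
i=6: 33554571 = 2·8^8 + 2·8^2 + 8 + 3 (b=8); 8→9: 2·9^9 + 2·9^2 + 9 + 3 = 774841152; 774841152−1 = 774841151
i=7: 774841151 = 2·9^9 + 2·9^2 + 9 + 2 (b=9); 9→10: 2·10^10 + 2·10^2 + 10 + 2 = 20000000212; 20000000212−1 = 20000000211

19225159060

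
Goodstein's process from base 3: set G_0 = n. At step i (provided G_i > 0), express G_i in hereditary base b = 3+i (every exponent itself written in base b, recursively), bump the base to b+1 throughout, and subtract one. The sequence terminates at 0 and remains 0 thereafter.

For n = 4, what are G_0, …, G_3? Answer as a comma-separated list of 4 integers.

4, 4, 4, 3

(0) 4|_3 = 3 + 1 ↦ 4 + 1|_4 = 5 ⇒ 4
(1) 4|_4 = 4 ↦ 5|_5 = 5 ⇒ 4
(2) 4|_5 = 4 ↦ 4|_6 = 4 ⇒ 3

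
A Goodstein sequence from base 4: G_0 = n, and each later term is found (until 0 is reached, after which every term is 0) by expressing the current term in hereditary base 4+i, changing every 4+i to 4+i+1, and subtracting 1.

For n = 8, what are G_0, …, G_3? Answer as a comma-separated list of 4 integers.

8, 9, 9, 9

(0) 8|_4 = 2·4 ↦ 2·5|_5 = 10 ⇒ 9
(1) 9|_5 = 5 + 4 ↦ 6 + 4|_6 = 10 ⇒ 9
(2) 9|_6 = 6 + 3 ↦ 7 + 3|_7 = 10 ⇒ 9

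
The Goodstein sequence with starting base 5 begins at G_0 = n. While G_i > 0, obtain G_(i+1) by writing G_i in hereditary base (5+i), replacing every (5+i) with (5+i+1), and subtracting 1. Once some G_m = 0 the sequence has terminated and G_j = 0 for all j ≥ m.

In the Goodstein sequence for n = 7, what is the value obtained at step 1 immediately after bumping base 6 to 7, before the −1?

8

[0] 7 ≡ 5 + 2 (base 5). Lift 6: 8. −1: 7.
[1] 7 ≡ 6 + 1 (base 6). Lift 7: 8. −1: 7.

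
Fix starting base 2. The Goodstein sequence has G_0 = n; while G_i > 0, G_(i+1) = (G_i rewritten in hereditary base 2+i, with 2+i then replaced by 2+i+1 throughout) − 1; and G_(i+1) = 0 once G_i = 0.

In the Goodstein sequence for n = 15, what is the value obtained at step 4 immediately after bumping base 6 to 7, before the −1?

(0) 15|_2 = 2^(2 + 1) + 2^2 + 2 + 1 ↦ 3^(3 + 1) + 3^3 + 3 + 1|_3 = 112 ⇒ 111
(1) 111|_3 = 3^(3 + 1) + 3^3 + 3 ↦ 4^(4 + 1) + 4^4 + 4|_4 = 1284 ⇒ 1283
(2) 1283|_4 = 4^(4 + 1) + 4^4 + 3 ↦ 5^(5 + 1) + 5^5 + 3|_5 = 18753 ⇒ 18752
(3) 18752|_5 = 5^(5 + 1) + 5^5 + 2 ↦ 6^(6 + 1) + 6^6 + 2|_6 = 326594 ⇒ 326593

6588345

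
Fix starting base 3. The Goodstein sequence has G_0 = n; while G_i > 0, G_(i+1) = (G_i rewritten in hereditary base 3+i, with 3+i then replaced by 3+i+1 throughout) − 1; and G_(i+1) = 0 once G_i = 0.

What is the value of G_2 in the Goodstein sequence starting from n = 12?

[0] 12 ≡ 3^2 + 3 (base 3). Lift 4: 20. −1: 19.
[1] 19 ≡ 4^2 + 3 (base 4). Lift 5: 28. −1: 27.

27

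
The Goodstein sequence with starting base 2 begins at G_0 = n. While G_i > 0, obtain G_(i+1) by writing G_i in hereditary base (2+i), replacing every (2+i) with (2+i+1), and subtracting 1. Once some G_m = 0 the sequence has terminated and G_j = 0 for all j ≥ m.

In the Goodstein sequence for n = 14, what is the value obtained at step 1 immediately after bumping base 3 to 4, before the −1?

1282

G_0=14  [base 2] 2^(2 + 1) + 2^2 + 2  →[2↦3]→  3^(3 + 1) + 3^3 + 3 = 111  −1 ⇒ G_1=110
G_1=110  [base 3] 3^(3 + 1) + 3^3 + 2  →[3↦4]→  4^(4 + 1) + 4^4 + 2 = 1282  −1 ⇒ G_2=1281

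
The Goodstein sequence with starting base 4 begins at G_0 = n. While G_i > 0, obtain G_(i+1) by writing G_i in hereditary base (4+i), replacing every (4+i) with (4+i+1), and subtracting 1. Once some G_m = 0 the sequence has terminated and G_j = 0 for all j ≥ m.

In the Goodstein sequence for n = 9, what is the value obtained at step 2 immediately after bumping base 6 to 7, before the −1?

base 4: 9 = 2·4 + 1; at 5: 2·5 + 1 = 11; next = 10
base 5: 10 = 2·5; at 6: 2·6 = 12; next = 11
base 6: 11 = 6 + 5; at 7: 7 + 5 = 12; next = 11

12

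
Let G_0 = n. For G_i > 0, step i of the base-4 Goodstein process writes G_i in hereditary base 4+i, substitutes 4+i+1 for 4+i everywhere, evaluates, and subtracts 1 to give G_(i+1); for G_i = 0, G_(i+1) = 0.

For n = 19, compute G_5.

69

G_0 = 19. HB_4(19) = 4^2 + 3. Bump = 28. G_1 = 27.
G_1 = 27. HB_5(27) = 5^2 + 2. Bump = 38. G_2 = 37.
G_2 = 37. HB_6(37) = 6^2 + 1. Bump = 50. G_3 = 49.
G_3 = 49. HB_7(49) = 7^2. Bump = 64. G_4 = 63.
G_4 = 63. HB_8(63) = 7·8 + 7. Bump = 70. G_5 = 69.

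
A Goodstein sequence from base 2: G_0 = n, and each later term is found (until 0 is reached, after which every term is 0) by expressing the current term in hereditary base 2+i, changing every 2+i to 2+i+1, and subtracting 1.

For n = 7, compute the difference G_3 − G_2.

2868

(0) 7|_2 = 2^2 + 2 + 1 ↦ 3^3 + 3 + 1|_3 = 31 ⇒ 30
(1) 30|_3 = 3^3 + 3 ↦ 4^4 + 4|_4 = 260 ⇒ 259
(2) 259|_4 = 4^4 + 3 ↦ 5^5 + 3|_5 = 3128 ⇒ 3127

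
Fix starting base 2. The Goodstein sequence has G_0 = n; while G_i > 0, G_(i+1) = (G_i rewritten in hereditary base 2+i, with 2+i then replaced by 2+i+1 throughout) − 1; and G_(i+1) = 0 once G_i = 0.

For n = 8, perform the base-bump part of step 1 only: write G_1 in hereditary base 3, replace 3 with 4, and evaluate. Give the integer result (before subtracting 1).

554

step 0: 8 = 2^(2 + 1); sub 3 for 2: 3^(3 + 1); = 81; G_1 = 81−1 = 80
step 1: 80 = 2·3^3 + 2·3^2 + 2·3 + 2; sub 4 for 3: 2·4^4 + 2·4^2 + 2·4 + 2; = 554; G_2 = 554−1 = 553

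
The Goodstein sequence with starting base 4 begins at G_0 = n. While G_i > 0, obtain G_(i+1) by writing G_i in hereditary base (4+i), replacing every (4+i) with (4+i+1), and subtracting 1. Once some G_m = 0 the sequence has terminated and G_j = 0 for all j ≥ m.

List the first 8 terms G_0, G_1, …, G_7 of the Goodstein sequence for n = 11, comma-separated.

11, 12, 13, 14, 15, 15, 15, 15

11 —HB4→ 2·4 + 3 —bump→ 2·5 + 3 = 13 —(−1)→ 12
12 —HB5→ 2·5 + 2 —bump→ 2·6 + 2 = 14 —(−1)→ 13
13 —HB6→ 2·6 + 1 —bump→ 2·7 + 1 = 15 —(−1)→ 14
14 —HB7→ 2·7 —bump→ 2·8 = 16 —(−1)→ 15
15 —HB8→ 8 + 7 —bump→ 9 + 7 = 16 —(−1)→ 15
15 —HB9→ 9 + 6 —bump→ 10 + 6 = 16 —(−1)→ 15
15 —HB10→ 10 + 5 —bump→ 11 + 5 = 16 —(−1)→ 15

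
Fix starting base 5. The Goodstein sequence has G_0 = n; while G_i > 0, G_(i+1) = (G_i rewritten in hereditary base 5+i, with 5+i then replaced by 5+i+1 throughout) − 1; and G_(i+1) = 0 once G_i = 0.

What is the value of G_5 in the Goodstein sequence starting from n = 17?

25

G_0=17  [base 5] 3·5 + 2  →[5↦6]→  3·6 + 2 = 20  −1 ⇒ G_1=19
G_1=19  [base 6] 3·6 + 1  →[6↦7]→  3·7 + 1 = 22  −1 ⇒ G_2=21
G_2=21  [base 7] 3·7  →[7↦8]→  3·8 = 24  −1 ⇒ G_3=23
G_3=23  [base 8] 2·8 + 7  →[8↦9]→  2·9 + 7 = 25  −1 ⇒ G_4=24
G_4=24  [base 9] 2·9 + 6  →[9↦10]→  2·10 + 6 = 26  −1 ⇒ G_5=25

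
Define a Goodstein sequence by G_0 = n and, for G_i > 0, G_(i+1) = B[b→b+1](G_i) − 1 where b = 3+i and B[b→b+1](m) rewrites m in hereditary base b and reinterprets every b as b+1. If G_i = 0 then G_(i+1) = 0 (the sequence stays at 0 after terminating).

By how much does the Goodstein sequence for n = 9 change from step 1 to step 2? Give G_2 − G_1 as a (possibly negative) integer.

(0) 9|_3 = 3^2 ↦ 4^2|_4 = 16 ⇒ 15
(1) 15|_4 = 3·4 + 3 ↦ 3·5 + 3|_5 = 18 ⇒ 17

2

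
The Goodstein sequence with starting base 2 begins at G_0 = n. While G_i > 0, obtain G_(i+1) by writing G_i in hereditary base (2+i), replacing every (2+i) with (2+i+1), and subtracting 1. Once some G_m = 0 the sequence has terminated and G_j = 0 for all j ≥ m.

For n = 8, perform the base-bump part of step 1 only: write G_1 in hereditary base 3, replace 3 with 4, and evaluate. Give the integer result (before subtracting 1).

i=0: 8 = 2^(2 + 1) (b=2); 2→3: 3^(3 + 1) = 81; 81−1 = 80
i=1: 80 = 2·3^3 + 2·3^2 + 2·3 + 2 (b=3); 3→4: 2·4^4 + 2·4^2 + 2·4 + 2 = 554; 554−1 = 553

554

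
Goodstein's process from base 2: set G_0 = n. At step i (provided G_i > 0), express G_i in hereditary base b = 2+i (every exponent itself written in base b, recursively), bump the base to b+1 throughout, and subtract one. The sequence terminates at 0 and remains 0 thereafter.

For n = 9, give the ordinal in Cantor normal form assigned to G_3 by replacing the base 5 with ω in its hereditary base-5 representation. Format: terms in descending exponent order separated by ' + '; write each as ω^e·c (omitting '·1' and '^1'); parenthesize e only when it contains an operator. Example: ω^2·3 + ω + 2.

ω^ω·3 + ω^3·3 + ω^2·3 + ω·3 + 2

G_0 = 9. HB_2(9) = 2^(2 + 1) + 1. Bump = 82. G_1 = 81.
G_1 = 81. HB_3(81) = 3^(3 + 1). Bump = 1024. G_2 = 1023.
G_2 = 1023. HB_4(1023) = 3·4^4 + 3·4^3 + 3·4^2 + 3·4 + 3. Bump = 9843. G_3 = 9842.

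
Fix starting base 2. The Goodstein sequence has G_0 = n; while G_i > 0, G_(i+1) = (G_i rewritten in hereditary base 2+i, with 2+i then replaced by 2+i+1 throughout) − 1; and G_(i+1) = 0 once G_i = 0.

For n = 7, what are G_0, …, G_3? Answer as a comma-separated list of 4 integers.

7, 30, 259, 3127

G_0 = 7. HB_2(7) = 2^2 + 2 + 1. Bump = 31. G_1 = 30.
G_1 = 30. HB_3(30) = 3^3 + 3. Bump = 260. G_2 = 259.
G_2 = 259. HB_4(259) = 4^4 + 3. Bump = 3128. G_3 = 3127.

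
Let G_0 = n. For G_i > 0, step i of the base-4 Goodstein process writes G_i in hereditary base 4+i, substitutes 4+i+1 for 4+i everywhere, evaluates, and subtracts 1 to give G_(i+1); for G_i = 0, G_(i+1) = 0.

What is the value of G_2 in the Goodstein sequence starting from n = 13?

step 0: 13 = 3·4 + 1; sub 5 for 4: 3·5 + 1; = 16; G_1 = 16−1 = 15
step 1: 15 = 3·5; sub 6 for 5: 3·6; = 18; G_2 = 18−1 = 17
step 2: 17 = 2·6 + 5; sub 7 for 6: 2·7 + 5; = 19; G_3 = 19−1 = 18

17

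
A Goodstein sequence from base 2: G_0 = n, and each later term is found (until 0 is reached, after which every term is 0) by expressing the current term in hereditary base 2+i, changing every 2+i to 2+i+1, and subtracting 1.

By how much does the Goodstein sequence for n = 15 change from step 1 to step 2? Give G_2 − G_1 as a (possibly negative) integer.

1172

15 —HB2→ 2^(2 + 1) + 2^2 + 2 + 1 —bump→ 3^(3 + 1) + 3^3 + 3 + 1 = 112 —(−1)→ 111
111 —HB3→ 3^(3 + 1) + 3^3 + 3 —bump→ 4^(4 + 1) + 4^4 + 4 = 1284 —(−1)→ 1283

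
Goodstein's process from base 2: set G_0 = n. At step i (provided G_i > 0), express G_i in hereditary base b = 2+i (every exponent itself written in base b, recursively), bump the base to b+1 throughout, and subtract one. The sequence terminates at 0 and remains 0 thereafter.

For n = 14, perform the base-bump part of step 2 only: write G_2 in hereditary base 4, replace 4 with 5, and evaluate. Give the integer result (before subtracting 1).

18751

base 2: 14 = 2^(2 + 1) + 2^2 + 2; at 3: 3^(3 + 1) + 3^3 + 3 = 111; next = 110
base 3: 110 = 3^(3 + 1) + 3^3 + 2; at 4: 4^(4 + 1) + 4^4 + 2 = 1282; next = 1281
base 4: 1281 = 4^(4 + 1) + 4^4 + 1; at 5: 5^(5 + 1) + 5^5 + 1 = 18751; next = 18750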